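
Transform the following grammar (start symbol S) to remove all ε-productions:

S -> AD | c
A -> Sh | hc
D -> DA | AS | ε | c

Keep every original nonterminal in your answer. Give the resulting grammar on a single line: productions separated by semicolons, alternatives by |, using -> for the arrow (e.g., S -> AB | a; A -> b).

Nullable set: {D}.
S -> AD: D nullable, giving A | AD.
Drop D -> ε.
D -> DA: D nullable, giving A | DA.
Unchanged (no nullable symbols): S -> c; A -> Sh; A -> hc; D -> AS; D -> c.

S -> A | c | AD; A -> Sh | hc; D -> A | c | AS | DA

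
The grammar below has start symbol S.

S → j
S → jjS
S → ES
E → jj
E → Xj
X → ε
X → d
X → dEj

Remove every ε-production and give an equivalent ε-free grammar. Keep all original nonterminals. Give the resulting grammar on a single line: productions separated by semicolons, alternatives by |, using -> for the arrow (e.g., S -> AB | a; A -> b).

Nullable set: {X}.
E -> Xj: X nullable, giving Xj | j.
Drop X -> ε.
Unchanged (no nullable symbols): S -> ES; S -> j; S -> jjS; E -> jj; X -> d; X -> dEj.

S -> j | ES | jjS; E -> j | Xj | jj; X -> d | dEj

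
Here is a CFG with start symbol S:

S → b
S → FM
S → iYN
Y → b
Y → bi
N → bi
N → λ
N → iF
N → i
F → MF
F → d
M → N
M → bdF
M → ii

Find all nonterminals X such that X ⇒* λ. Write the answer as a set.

Directly nullable (have an ε-rule): {N}.
M is nullable via M -> N (every symbol on the right is already known nullable).
Not nullable: F, S, Y — each has a terminal in every rule's right-hand side or depends on a non-nullable symbol.

{M, N}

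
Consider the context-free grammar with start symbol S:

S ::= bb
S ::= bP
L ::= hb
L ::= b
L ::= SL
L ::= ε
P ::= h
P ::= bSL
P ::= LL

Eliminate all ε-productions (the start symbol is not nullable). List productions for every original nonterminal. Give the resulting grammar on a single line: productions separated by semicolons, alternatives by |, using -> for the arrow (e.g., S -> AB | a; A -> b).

Nullable set: {L, P}.
S -> bP: P nullable, giving b | bP.
Drop L -> ε.
L -> SL: L nullable, giving S | SL.
P -> LL: L, L nullable, giving L | LL.
P -> bSL: L nullable, giving bS | bSL.
Unchanged (no nullable symbols): S -> bb; L -> b; L -> hb; P -> h.

S -> b | bP | bb; L -> S | b | SL | hb; P -> L | h | LL | bS | bSL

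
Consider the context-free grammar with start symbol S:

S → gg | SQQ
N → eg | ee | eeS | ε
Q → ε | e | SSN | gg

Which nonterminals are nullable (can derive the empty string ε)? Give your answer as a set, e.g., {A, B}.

Directly nullable (have an ε-rule): {N, Q}.
Not nullable: S — each has a terminal in every rule's right-hand side or depends on a non-nullable symbol.

{N, Q}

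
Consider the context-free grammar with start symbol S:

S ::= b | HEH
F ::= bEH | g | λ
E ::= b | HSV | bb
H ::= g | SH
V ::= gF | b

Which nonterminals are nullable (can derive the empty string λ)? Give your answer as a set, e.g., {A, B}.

{F}

Directly nullable (have an ε-rule): {F}.
Not nullable: E, H, S, V — each has a terminal in every rule's right-hand side or depends on a non-nullable symbol.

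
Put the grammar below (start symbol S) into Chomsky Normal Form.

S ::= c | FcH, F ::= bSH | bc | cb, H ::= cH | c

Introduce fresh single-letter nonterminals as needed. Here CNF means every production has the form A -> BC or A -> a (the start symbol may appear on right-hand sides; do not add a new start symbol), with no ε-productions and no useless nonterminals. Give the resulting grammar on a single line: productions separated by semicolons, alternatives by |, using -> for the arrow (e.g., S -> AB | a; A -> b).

No ε-productions.
No unit productions to eliminate.
TERM: introduce A -> b, B -> c and substitute in every rule of length ≥2.
BIN: F -> ASH becomes F -> AC, C -> SH; S -> FBH becomes S -> FD, D -> BH.

S -> c | FD; A -> b; B -> c; C -> SH; D -> BH; F -> AB | AC | BA; H -> c | BH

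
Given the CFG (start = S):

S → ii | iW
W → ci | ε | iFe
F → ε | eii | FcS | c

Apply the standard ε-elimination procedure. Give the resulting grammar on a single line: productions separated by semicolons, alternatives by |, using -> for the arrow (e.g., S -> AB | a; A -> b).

Nullable set: {F, W}.
S -> iW: W nullable, giving i | iW.
Drop F -> ε.
F -> FcS: F nullable, giving FcS | cS.
Drop W -> ε.
W -> iFe: F nullable, giving iFe | ie.
Unchanged (no nullable symbols): S -> ii; F -> c; F -> eii; W -> ci.

S -> i | iW | ii; F -> c | cS | FcS | eii; W -> ci | ie | iFe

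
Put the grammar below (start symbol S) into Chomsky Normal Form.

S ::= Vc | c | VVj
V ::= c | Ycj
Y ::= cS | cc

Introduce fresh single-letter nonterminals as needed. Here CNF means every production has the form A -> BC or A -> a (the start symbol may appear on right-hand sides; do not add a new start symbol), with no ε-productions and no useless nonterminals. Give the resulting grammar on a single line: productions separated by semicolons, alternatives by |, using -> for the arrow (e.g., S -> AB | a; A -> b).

No ε-productions.
No unit productions to eliminate.
TERM: introduce B -> c, A -> j and substitute in every rule of length ≥2.
BIN: S -> VVA becomes S -> VC, C -> VA; V -> YBA becomes V -> YD, D -> BA.

S -> c | VB | VC; A -> j; B -> c; C -> VA; D -> BA; V -> c | YD; Y -> BB | BS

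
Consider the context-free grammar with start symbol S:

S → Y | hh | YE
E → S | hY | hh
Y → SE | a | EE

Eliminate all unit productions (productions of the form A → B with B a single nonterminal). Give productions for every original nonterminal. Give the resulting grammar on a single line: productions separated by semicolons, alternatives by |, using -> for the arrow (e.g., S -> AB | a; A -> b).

Unit productions: E->S, S->Y.
Unit pairs (A ⇒* B via units): (E,S), (E,Y), (S,Y).
S: inherits non-unit rules of {S, Y} → EE | SE | YE | a | hh.
E: inherits non-unit rules of {E, S, Y} → EE | SE | YE | a | hY | hh.
Y: inherits non-unit rules of {Y} → EE | SE | a.

S -> a | EE | SE | YE | hh; E -> a | EE | SE | YE | hY | hh; Y -> a | EE | SE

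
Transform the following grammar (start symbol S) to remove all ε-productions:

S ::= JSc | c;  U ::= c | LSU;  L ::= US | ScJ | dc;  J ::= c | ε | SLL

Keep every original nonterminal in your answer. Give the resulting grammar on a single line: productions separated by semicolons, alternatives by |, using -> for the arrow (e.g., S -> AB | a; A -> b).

S -> c | Sc | JSc; J -> c | SLL; L -> Sc | US | dc | ScJ; U -> c | LSU

Nullable set: {J}.
S -> JSc: J nullable, giving JSc | Sc.
Drop J -> ε.
L -> ScJ: J nullable, giving Sc | ScJ.
Unchanged (no nullable symbols): S -> c; J -> SLL; J -> c; L -> US; L -> dc; U -> LSU; U -> c.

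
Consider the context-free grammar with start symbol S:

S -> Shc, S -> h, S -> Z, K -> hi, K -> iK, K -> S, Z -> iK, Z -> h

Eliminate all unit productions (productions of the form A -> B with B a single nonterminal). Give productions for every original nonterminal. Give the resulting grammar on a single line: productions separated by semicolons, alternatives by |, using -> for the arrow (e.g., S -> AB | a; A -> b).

S -> h | iK | Shc; K -> h | hi | iK | Shc; Z -> h | iK

Unit productions: K->S, S->Z.
Unit pairs (A ⇒* B via units): (K,S), (K,Z), (S,Z).
S: inherits non-unit rules of {S, Z} → Shc | h | iK.
K: inherits non-unit rules of {K, S, Z} → Shc | h | hi | iK.
Z: inherits non-unit rules of {Z} → h | iK.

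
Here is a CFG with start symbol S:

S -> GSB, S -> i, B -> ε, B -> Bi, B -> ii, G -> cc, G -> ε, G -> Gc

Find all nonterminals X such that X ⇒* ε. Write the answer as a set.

{B, G}

Directly nullable (have an ε-rule): {B, G}.
Not nullable: S — each has a terminal in every rule's right-hand side or depends on a non-nullable symbol.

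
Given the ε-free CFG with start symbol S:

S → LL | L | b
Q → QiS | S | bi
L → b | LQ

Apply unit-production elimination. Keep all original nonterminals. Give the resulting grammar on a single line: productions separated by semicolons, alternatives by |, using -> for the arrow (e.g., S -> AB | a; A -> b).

S -> b | LL | LQ; L -> b | LQ; Q -> b | LL | LQ | bi | QiS

Unit productions: Q->S, S->L.
Unit pairs (A ⇒* B via units): (Q,L), (Q,S), (S,L).
S: inherits non-unit rules of {L, S} → LL | LQ | b.
L: inherits non-unit rules of {L} → LQ | b.
Q: inherits non-unit rules of {L, Q, S} → LL | LQ | QiS | b | bi.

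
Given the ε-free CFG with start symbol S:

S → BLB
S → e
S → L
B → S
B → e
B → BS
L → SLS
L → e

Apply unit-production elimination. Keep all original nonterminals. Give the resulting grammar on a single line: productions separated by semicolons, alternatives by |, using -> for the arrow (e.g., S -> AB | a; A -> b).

Unit productions: B->S, S->L.
Unit pairs (A ⇒* B via units): (B,L), (B,S), (S,L).
S: inherits non-unit rules of {L, S} → BLB | SLS | e.
B: inherits non-unit rules of {B, L, S} → BLB | BS | SLS | e.
L: inherits non-unit rules of {L} → SLS | e.

S -> e | BLB | SLS; B -> e | BS | BLB | SLS; L -> e | SLS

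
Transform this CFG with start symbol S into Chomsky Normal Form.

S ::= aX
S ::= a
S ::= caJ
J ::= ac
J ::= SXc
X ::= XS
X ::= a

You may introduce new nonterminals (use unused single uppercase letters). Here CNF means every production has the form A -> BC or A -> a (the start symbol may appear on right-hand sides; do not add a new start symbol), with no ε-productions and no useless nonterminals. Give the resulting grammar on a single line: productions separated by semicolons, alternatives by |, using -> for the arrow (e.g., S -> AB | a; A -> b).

S -> a | AD | BX; A -> c; B -> a; C -> XA; D -> BJ; J -> BA | SC; X -> a | XS

No ε-productions.
No unit productions to eliminate.
TERM: introduce B -> a, A -> c and substitute in every rule of length ≥2.
BIN: J -> SXA becomes J -> SC, C -> XA; S -> ABJ becomes S -> AD, D -> BJ.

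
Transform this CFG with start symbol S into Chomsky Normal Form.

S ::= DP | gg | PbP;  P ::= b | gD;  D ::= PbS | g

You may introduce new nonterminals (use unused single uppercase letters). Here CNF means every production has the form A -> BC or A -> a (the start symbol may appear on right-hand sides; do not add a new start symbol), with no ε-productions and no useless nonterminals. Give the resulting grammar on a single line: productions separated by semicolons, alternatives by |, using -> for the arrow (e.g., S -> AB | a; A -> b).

No ε-productions.
No unit productions to eliminate.
TERM: introduce A -> b, B -> g and substitute in every rule of length ≥2.
BIN: D -> PAS becomes D -> PC, C -> AS; S -> PAP becomes S -> PE, E -> AP.

S -> BB | DP | PE; A -> b; B -> g; C -> AS; D -> g | PC; E -> AP; P -> b | BD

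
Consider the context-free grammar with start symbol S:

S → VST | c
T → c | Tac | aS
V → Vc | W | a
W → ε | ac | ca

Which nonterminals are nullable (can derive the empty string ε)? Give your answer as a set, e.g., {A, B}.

{V, W}

Directly nullable (have an ε-rule): {W}.
V is nullable via V -> W (every symbol on the right is already known nullable).
Not nullable: S, T — each has a terminal in every rule's right-hand side or depends on a non-nullable symbol.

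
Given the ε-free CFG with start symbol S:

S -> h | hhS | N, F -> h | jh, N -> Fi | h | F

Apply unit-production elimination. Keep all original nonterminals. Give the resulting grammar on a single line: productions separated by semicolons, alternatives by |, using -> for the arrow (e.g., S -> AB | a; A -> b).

S -> h | Fi | jh | hhS; F -> h | jh; N -> h | Fi | jh

Unit productions: N->F, S->N.
Unit pairs (A ⇒* B via units): (N,F), (S,F), (S,N).
S: inherits non-unit rules of {F, N, S} → Fi | h | hhS | jh.
F: inherits non-unit rules of {F} → h | jh.
N: inherits non-unit rules of {F, N} → Fi | h | jh.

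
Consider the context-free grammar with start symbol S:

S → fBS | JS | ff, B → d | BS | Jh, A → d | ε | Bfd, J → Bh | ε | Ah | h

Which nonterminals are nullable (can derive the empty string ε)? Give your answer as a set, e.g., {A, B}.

Directly nullable (have an ε-rule): {A, J}.
Not nullable: B, S — each has a terminal in every rule's right-hand side or depends on a non-nullable symbol.

{A, J}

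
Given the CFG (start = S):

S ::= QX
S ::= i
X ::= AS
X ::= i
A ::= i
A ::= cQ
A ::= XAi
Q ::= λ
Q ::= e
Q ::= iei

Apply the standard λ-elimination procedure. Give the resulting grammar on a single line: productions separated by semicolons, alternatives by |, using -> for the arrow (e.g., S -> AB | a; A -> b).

Nullable set: {Q}.
S -> QX: Q nullable, giving QX | X.
A -> cQ: Q nullable, giving c | cQ.
Drop Q -> λ.
Unchanged (no nullable symbols): S -> i; A -> XAi; A -> i; Q -> e; Q -> iei; X -> AS; X -> i.

S -> X | i | QX; A -> c | i | cQ | XAi; Q -> e | iei; X -> i | AS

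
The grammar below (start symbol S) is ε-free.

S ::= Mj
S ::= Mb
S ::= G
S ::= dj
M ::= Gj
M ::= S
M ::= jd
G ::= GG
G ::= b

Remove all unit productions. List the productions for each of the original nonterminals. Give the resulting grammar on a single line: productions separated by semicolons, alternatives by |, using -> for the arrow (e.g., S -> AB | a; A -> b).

S -> b | GG | Mb | Mj | dj; G -> b | GG; M -> b | GG | Gj | Mb | Mj | dj | jd

Unit productions: M->S, S->G.
Unit pairs (A ⇒* B via units): (M,G), (M,S), (S,G).
S: inherits non-unit rules of {G, S} → GG | Mb | Mj | b | dj.
G: inherits non-unit rules of {G} → GG | b.
M: inherits non-unit rules of {G, M, S} → GG | Gj | Mb | Mj | b | dj | jd.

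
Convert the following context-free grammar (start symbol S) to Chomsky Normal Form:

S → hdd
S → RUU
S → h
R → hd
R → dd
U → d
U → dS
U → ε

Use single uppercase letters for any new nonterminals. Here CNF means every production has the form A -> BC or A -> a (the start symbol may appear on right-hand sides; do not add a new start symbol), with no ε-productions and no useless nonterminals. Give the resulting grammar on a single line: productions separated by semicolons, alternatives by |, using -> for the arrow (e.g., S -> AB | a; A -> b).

S -> h | AA | BA | BC | RD | RU; A -> d; B -> h; C -> AA; D -> UU; R -> AA | BA; U -> d | AS

Nullable: {U}; after ε-elimination: S -> R | h | RU | RUU | hdd; R -> dd | hd; U -> d | dS.
After unit-elimination: S -> h | RU | dd | hd | RUU | hdd; R -> dd | hd; U -> d | dS.
TERM: introduce A -> d, B -> h and substitute in every rule of length ≥2.
BIN: S -> BAA becomes S -> BC, C -> AA; S -> RUU becomes S -> RD, D -> UU.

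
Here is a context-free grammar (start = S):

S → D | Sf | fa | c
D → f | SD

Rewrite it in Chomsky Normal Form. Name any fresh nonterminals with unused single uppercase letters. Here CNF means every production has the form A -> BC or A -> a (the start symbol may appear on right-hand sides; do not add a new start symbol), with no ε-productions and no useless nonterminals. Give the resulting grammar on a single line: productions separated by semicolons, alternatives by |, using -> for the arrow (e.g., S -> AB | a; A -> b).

S -> c | f | AB | SA | SD; A -> f; B -> a; D -> f | SD

No ε-productions.
After unit-elimination: S -> c | f | SD | Sf | fa; D -> f | SD.
TERM: introduce B -> a, A -> f and substitute in every rule of length ≥2.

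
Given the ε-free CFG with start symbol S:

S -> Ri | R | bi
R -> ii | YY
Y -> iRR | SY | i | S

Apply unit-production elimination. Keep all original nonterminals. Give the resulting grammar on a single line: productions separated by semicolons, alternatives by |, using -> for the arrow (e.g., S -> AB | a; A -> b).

S -> Ri | YY | bi | ii; R -> YY | ii; Y -> i | Ri | SY | YY | bi | ii | iRR

Unit productions: S->R, Y->S.
Unit pairs (A ⇒* B via units): (S,R), (Y,R), (Y,S).
S: inherits non-unit rules of {R, S} → Ri | YY | bi | ii.
R: inherits non-unit rules of {R} → YY | ii.
Y: inherits non-unit rules of {R, S, Y} → Ri | SY | YY | bi | i | iRR | ii.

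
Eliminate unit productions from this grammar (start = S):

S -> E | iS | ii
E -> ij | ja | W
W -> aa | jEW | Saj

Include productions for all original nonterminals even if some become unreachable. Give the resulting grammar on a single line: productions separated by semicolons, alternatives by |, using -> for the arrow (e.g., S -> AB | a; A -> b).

S -> aa | iS | ii | ij | ja | Saj | jEW; E -> aa | ij | ja | Saj | jEW; W -> aa | Saj | jEW

Unit productions: E->W, S->E.
Unit pairs (A ⇒* B via units): (E,W), (S,E), (S,W).
S: inherits non-unit rules of {E, S, W} → Saj | aa | iS | ii | ij | jEW | ja.
E: inherits non-unit rules of {E, W} → Saj | aa | ij | jEW | ja.
W: inherits non-unit rules of {W} → Saj | aa | jEW.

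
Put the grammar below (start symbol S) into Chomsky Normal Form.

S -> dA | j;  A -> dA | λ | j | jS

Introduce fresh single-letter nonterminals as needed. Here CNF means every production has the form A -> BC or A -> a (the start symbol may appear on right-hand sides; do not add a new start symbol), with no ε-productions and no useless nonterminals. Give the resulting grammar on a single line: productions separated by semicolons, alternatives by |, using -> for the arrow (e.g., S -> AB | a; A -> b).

S -> d | j | BA; A -> d | j | BA | CS; B -> d; C -> j

Nullable: {A}; after ε-elimination: S -> d | j | dA; A -> d | j | dA | jS.
No unit productions to eliminate.
TERM: introduce B -> d, C -> j and substitute in every rule of length ≥2.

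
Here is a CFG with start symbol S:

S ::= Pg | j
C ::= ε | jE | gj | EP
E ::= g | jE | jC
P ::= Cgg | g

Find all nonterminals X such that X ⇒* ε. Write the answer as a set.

{C}

Directly nullable (have an ε-rule): {C}.
Not nullable: E, P, S — each has a terminal in every rule's right-hand side or depends on a non-nullable symbol.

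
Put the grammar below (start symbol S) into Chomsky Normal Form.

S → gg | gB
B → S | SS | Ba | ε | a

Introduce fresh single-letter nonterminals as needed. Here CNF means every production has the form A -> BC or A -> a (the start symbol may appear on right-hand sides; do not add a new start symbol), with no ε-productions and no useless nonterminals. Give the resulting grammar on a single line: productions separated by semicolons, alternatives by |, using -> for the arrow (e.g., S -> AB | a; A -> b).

Nullable: {B}; after ε-elimination: S -> g | gB | gg; B -> S | a | Ba | SS.
After unit-elimination: S -> g | gB | gg; B -> a | g | Ba | SS | gB | gg.
TERM: introduce A -> a, C -> g and substitute in every rule of length ≥2.

S -> g | CB | CC; A -> a; B -> a | g | BA | CB | CC | SS; C -> g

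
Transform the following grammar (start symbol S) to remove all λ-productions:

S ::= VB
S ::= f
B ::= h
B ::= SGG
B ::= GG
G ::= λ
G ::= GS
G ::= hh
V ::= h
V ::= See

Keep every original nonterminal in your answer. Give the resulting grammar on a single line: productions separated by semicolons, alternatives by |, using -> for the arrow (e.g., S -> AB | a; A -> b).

S -> V | f | VB; B -> G | S | h | GG | SG | SGG; G -> S | GS | hh; V -> h | See

Nullable set: {B, G}.
S -> VB: B nullable, giving V | VB.
B -> GG: G, G nullable, giving G | GG.
B -> SGG: G, G nullable, giving S | SG | SGG.
Drop G -> λ.
G -> GS: G nullable, giving GS | S.
Unchanged (no nullable symbols): S -> f; B -> h; G -> hh; V -> See; V -> h.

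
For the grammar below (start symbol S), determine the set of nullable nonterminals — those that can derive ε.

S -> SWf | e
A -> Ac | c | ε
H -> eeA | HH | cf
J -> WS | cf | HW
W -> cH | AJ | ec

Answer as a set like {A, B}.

{A}

Directly nullable (have an ε-rule): {A}.
Not nullable: H, J, S, W — each has a terminal in every rule's right-hand side or depends on a non-nullable symbol.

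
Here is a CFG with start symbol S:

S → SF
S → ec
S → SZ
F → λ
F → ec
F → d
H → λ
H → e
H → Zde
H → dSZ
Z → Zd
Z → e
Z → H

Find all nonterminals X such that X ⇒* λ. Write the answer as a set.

{F, H, Z}

Directly nullable (have an ε-rule): {F, H}.
Z is nullable via Z -> H (every symbol on the right is already known nullable).
Not nullable: S — each has a terminal in every rule's right-hand side or depends on a non-nullable symbol.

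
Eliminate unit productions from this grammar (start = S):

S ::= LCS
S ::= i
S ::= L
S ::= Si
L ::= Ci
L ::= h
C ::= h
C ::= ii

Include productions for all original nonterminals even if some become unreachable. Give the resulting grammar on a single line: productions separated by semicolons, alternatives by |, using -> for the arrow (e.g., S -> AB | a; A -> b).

S -> h | i | Ci | Si | LCS; C -> h | ii; L -> h | Ci

Unit productions: S->L.
Unit pairs (A ⇒* B via units): (S,L).
S: inherits non-unit rules of {L, S} → Ci | LCS | Si | h | i.
C: inherits non-unit rules of {C} → h | ii.
L: inherits non-unit rules of {L} → Ci | h.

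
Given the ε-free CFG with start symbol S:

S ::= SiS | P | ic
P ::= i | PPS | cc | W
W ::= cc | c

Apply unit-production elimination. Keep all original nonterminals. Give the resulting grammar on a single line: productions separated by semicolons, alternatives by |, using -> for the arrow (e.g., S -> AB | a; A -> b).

S -> c | i | cc | ic | PPS | SiS; P -> c | i | cc | PPS; W -> c | cc

Unit productions: P->W, S->P.
Unit pairs (A ⇒* B via units): (P,W), (S,P), (S,W).
S: inherits non-unit rules of {P, S, W} → PPS | SiS | c | cc | i | ic.
P: inherits non-unit rules of {P, W} → PPS | c | cc | i.
W: inherits non-unit rules of {W} → c | cc.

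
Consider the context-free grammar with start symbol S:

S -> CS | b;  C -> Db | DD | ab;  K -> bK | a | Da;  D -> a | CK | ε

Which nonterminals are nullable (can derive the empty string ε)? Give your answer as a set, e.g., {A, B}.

Directly nullable (have an ε-rule): {D}.
C is nullable via C -> DD (every symbol on the right is already known nullable).
Not nullable: K, S — each has a terminal in every rule's right-hand side or depends on a non-nullable symbol.

{C, D}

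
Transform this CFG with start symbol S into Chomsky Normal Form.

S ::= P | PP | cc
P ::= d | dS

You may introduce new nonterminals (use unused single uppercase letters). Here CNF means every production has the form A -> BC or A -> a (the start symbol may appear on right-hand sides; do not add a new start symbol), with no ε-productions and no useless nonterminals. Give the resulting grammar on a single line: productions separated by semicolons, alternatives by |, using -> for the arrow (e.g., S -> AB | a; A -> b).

S -> d | AS | BB | PP; A -> d; B -> c; P -> d | AS

No ε-productions.
After unit-elimination: S -> d | PP | cc | dS; P -> d | dS.
TERM: introduce B -> c, A -> d and substitute in every rule of length ≥2.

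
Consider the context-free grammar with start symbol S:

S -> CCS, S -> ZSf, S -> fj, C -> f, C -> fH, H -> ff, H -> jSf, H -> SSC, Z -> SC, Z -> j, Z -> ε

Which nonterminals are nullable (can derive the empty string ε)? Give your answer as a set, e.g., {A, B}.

{Z}

Directly nullable (have an ε-rule): {Z}.
Not nullable: C, H, S — each has a terminal in every rule's right-hand side or depends on a non-nullable symbol.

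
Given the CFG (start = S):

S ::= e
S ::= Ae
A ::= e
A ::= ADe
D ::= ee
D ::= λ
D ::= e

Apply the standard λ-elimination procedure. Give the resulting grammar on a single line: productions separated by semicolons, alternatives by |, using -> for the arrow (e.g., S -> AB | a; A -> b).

S -> e | Ae; A -> e | Ae | ADe; D -> e | ee

Nullable set: {D}.
A -> ADe: D nullable, giving ADe | Ae.
Drop D -> λ.
Unchanged (no nullable symbols): S -> Ae; S -> e; A -> e; D -> e; D -> ee.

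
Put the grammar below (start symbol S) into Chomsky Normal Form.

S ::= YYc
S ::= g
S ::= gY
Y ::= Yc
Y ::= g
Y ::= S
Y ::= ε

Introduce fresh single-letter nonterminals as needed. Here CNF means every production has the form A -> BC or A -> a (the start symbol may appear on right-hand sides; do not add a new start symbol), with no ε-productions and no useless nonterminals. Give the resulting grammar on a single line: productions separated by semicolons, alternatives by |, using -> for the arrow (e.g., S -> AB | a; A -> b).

S -> c | g | BY | YA | YC; A -> c; B -> g; C -> YA; D -> YA; Y -> c | g | BY | YA | YD

Nullable: {Y}; after ε-elimination: S -> c | g | Yc | gY | YYc; Y -> S | c | g | Yc.
After unit-elimination: S -> c | g | Yc | gY | YYc; Y -> c | g | Yc | gY | YYc.
TERM: introduce A -> c, B -> g and substitute in every rule of length ≥2.
BIN: S -> YYA becomes S -> YC, C -> YA; Y -> YYA becomes Y -> YD, D -> YA.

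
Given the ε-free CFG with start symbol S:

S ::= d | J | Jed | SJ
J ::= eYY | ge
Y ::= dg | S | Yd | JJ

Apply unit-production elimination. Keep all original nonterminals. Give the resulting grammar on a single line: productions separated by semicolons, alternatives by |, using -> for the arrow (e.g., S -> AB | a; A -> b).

S -> d | SJ | ge | Jed | eYY; J -> ge | eYY; Y -> d | JJ | SJ | Yd | dg | ge | Jed | eYY

Unit productions: S->J, Y->S.
Unit pairs (A ⇒* B via units): (S,J), (Y,J), (Y,S).
S: inherits non-unit rules of {J, S} → Jed | SJ | d | eYY | ge.
J: inherits non-unit rules of {J} → eYY | ge.
Y: inherits non-unit rules of {J, S, Y} → JJ | Jed | SJ | Yd | d | dg | eYY | ge.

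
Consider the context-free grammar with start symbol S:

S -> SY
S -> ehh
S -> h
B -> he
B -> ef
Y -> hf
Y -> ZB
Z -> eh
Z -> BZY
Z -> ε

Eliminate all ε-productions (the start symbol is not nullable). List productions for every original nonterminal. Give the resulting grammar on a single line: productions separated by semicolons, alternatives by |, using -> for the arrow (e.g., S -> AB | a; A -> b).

S -> h | SY | ehh; B -> ef | he; Y -> B | ZB | hf; Z -> BY | eh | BZY

Nullable set: {Z}.
Y -> ZB: Z nullable, giving B | ZB.
Drop Z -> ε.
Z -> BZY: Z nullable, giving BY | BZY.
Unchanged (no nullable symbols): S -> SY; S -> ehh; S -> h; B -> ef; B -> he; Y -> hf; Z -> eh.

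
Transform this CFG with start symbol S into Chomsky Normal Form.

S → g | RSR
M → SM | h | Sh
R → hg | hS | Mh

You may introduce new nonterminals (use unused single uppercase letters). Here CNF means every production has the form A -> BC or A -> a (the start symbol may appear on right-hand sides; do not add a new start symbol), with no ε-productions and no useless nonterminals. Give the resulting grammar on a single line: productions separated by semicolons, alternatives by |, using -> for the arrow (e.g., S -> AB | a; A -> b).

No ε-productions.
No unit productions to eliminate.
TERM: introduce B -> g, A -> h and substitute in every rule of length ≥2.
BIN: S -> RSR becomes S -> RC, C -> SR.

S -> g | RC; A -> h; B -> g; C -> SR; M -> h | SA | SM; R -> AB | AS | MA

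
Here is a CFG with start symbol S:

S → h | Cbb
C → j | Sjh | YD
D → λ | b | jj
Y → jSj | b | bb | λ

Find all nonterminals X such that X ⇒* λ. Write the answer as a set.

Directly nullable (have an ε-rule): {D, Y}.
C is nullable via C -> YD (every symbol on the right is already known nullable).
Not nullable: S — each has a terminal in every rule's right-hand side or depends on a non-nullable symbol.

{C, D, Y}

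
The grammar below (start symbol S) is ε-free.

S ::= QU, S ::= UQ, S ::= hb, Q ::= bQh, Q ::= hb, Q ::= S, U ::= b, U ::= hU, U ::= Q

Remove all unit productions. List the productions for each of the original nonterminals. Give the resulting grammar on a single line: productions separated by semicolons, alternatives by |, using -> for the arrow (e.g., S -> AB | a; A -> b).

S -> QU | UQ | hb; Q -> QU | UQ | hb | bQh; U -> b | QU | UQ | hU | hb | bQh

Unit productions: Q->S, U->Q.
Unit pairs (A ⇒* B via units): (Q,S), (U,Q), (U,S).
S: inherits non-unit rules of {S} → QU | UQ | hb.
Q: inherits non-unit rules of {Q, S} → QU | UQ | bQh | hb.
U: inherits non-unit rules of {Q, S, U} → QU | UQ | b | bQh | hU | hb.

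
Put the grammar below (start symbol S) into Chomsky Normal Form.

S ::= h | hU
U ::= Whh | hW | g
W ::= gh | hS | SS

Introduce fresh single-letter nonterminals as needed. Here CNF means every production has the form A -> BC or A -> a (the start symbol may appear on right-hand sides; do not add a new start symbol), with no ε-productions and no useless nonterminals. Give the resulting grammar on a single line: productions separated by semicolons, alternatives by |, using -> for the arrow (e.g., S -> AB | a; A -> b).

S -> h | AU; A -> h; B -> g; C -> AA; U -> g | AW | WC; W -> AS | BA | SS

No ε-productions.
No unit productions to eliminate.
TERM: introduce B -> g, A -> h and substitute in every rule of length ≥2.
BIN: U -> WAA becomes U -> WC, C -> AA.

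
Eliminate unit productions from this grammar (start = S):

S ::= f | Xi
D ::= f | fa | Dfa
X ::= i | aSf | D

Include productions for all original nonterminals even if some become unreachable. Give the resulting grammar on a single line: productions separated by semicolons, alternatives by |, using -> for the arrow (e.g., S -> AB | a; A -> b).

Unit productions: X->D.
Unit pairs (A ⇒* B via units): (X,D).
S: inherits non-unit rules of {S} → Xi | f.
D: inherits non-unit rules of {D} → Dfa | f | fa.
X: inherits non-unit rules of {D, X} → Dfa | aSf | f | fa | i.

S -> f | Xi; D -> f | fa | Dfa; X -> f | i | fa | Dfa | aSf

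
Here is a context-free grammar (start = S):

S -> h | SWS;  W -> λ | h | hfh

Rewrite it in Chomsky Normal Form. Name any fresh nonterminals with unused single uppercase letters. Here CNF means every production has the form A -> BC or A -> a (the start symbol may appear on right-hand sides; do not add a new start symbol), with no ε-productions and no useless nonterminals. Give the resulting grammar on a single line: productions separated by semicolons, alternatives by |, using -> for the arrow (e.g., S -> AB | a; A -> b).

Nullable: {W}; after ε-elimination: S -> h | SS | SWS; W -> h | hfh.
No unit productions to eliminate.
TERM: introduce B -> f, A -> h and substitute in every rule of length ≥2.
BIN: S -> SWS becomes S -> SC, C -> WS; W -> ABA becomes W -> AD, D -> BA.

S -> h | SC | SS; A -> h; B -> f; C -> WS; D -> BA; W -> h | AD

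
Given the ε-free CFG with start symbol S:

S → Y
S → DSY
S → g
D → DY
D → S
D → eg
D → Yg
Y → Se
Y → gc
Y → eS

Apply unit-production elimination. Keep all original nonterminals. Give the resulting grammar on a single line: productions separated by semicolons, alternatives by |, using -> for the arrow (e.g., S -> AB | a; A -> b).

S -> g | Se | eS | gc | DSY; D -> g | DY | Se | Yg | eS | eg | gc | DSY; Y -> Se | eS | gc

Unit productions: D->S, S->Y.
Unit pairs (A ⇒* B via units): (D,S), (D,Y), (S,Y).
S: inherits non-unit rules of {S, Y} → DSY | Se | eS | g | gc.
D: inherits non-unit rules of {D, S, Y} → DSY | DY | Se | Yg | eS | eg | g | gc.
Y: inherits non-unit rules of {Y} → Se | eS | gc.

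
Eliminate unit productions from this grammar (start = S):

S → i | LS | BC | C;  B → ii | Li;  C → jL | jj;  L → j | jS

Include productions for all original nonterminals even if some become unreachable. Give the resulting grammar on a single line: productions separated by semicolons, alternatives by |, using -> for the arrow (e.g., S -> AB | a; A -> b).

Unit productions: S->C.
Unit pairs (A ⇒* B via units): (S,C).
S: inherits non-unit rules of {C, S} → BC | LS | i | jL | jj.
B: inherits non-unit rules of {B} → Li | ii.
C: inherits non-unit rules of {C} → jL | jj.
L: inherits non-unit rules of {L} → j | jS.

S -> i | BC | LS | jL | jj; B -> Li | ii; C -> jL | jj; L -> j | jS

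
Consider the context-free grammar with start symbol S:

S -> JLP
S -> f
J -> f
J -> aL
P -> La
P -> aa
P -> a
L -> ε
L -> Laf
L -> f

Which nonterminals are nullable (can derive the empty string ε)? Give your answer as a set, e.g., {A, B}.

Directly nullable (have an ε-rule): {L}.
Not nullable: J, P, S — each has a terminal in every rule's right-hand side or depends on a non-nullable symbol.

{L}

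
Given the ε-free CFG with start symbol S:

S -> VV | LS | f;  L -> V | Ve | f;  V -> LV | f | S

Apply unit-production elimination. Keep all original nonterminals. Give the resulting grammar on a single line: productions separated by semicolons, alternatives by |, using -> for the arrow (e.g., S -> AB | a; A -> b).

S -> f | LS | VV; L -> f | LS | LV | VV | Ve; V -> f | LS | LV | VV

Unit productions: L->V, V->S.
Unit pairs (A ⇒* B via units): (L,S), (L,V), (V,S).
S: inherits non-unit rules of {S} → LS | VV | f.
L: inherits non-unit rules of {L, S, V} → LS | LV | VV | Ve | f.
V: inherits non-unit rules of {S, V} → LS | LV | VV | f.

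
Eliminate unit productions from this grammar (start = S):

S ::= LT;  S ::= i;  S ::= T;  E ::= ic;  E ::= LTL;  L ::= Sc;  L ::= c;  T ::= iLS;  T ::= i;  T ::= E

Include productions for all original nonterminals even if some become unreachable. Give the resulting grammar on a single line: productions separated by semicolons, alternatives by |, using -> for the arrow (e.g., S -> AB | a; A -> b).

Unit productions: S->T, T->E.
Unit pairs (A ⇒* B via units): (S,E), (S,T), (T,E).
S: inherits non-unit rules of {E, S, T} → LT | LTL | i | iLS | ic.
E: inherits non-unit rules of {E} → LTL | ic.
L: inherits non-unit rules of {L} → Sc | c.
T: inherits non-unit rules of {E, T} → LTL | i | iLS | ic.

S -> i | LT | ic | LTL | iLS; E -> ic | LTL; L -> c | Sc; T -> i | ic | LTL | iLS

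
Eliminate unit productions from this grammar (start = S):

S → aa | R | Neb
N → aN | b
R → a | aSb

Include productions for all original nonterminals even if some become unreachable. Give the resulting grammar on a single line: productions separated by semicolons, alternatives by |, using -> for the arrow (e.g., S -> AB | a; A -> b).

Unit productions: S->R.
Unit pairs (A ⇒* B via units): (S,R).
S: inherits non-unit rules of {R, S} → Neb | a | aSb | aa.
N: inherits non-unit rules of {N} → aN | b.
R: inherits non-unit rules of {R} → a | aSb.

S -> a | aa | Neb | aSb; N -> b | aN; R -> a | aSb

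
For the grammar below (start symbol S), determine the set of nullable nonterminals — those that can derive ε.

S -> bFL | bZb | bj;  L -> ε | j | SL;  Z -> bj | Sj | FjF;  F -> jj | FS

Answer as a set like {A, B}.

Directly nullable (have an ε-rule): {L}.
Not nullable: F, S, Z — each has a terminal in every rule's right-hand side or depends on a non-nullable symbol.

{L}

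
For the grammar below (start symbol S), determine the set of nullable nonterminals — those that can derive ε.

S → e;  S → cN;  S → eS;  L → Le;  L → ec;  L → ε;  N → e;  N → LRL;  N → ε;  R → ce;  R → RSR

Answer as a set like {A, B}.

Directly nullable (have an ε-rule): {L, N}.
Not nullable: R, S — each has a terminal in every rule's right-hand side or depends on a non-nullable symbol.

{L, N}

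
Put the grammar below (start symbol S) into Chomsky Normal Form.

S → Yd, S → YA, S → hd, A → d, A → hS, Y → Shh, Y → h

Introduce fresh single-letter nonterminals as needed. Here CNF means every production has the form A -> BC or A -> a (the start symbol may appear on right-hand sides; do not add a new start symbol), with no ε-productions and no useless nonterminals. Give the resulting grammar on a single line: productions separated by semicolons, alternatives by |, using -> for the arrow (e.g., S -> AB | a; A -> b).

No ε-productions.
No unit productions to eliminate.
TERM: introduce C -> d, B -> h and substitute in every rule of length ≥2.
BIN: Y -> SBB becomes Y -> SD, D -> BB.

S -> BC | YA | YC; A -> d | BS; B -> h; C -> d; D -> BB; Y -> h | SD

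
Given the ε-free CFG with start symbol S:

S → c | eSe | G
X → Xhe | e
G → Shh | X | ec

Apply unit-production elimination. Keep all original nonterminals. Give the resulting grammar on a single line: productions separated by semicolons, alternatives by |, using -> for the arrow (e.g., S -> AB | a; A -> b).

Unit productions: G->X, S->G.
Unit pairs (A ⇒* B via units): (G,X), (S,G), (S,X).
S: inherits non-unit rules of {G, S, X} → Shh | Xhe | c | e | eSe | ec.
G: inherits non-unit rules of {G, X} → Shh | Xhe | e | ec.
X: inherits non-unit rules of {X} → Xhe | e.

S -> c | e | ec | Shh | Xhe | eSe; G -> e | ec | Shh | Xhe; X -> e | Xhe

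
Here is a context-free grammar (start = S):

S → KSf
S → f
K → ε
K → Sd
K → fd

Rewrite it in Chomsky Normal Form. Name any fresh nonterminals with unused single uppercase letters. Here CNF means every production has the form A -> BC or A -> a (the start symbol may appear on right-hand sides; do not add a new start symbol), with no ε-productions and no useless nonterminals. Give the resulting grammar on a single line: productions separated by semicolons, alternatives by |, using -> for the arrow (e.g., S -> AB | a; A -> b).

S -> f | KC | SB; A -> d; B -> f; C -> SB; K -> BA | SA

Nullable: {K}; after ε-elimination: S -> f | Sf | KSf; K -> Sd | fd.
No unit productions to eliminate.
TERM: introduce A -> d, B -> f and substitute in every rule of length ≥2.
BIN: S -> KSB becomes S -> KC, C -> SB.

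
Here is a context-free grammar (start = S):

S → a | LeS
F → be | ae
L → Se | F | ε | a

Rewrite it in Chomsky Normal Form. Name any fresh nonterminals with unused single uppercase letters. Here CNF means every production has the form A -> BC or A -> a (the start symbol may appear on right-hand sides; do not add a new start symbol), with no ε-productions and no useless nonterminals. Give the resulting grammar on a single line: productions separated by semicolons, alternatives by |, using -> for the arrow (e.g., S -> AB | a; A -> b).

S -> a | BS | LD; A -> a; B -> e; C -> b; D -> BS; L -> a | AB | CB | SB

Nullable: {L}; after ε-elimination: S -> a | eS | LeS; F -> ae | be; L -> F | a | Se.
After unit-elimination: S -> a | eS | LeS; F -> ae | be; L -> a | Se | ae | be.
TERM: introduce A -> a, C -> b, B -> e and substitute in every rule of length ≥2.
BIN: S -> LBS becomes S -> LD, D -> BS.
Drop unreachable/unproductive: F.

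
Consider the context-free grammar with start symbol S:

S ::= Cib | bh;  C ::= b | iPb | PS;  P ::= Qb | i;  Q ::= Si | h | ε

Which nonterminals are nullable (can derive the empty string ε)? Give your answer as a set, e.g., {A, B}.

Directly nullable (have an ε-rule): {Q}.
Not nullable: C, P, S — each has a terminal in every rule's right-hand side or depends on a non-nullable symbol.

{Q}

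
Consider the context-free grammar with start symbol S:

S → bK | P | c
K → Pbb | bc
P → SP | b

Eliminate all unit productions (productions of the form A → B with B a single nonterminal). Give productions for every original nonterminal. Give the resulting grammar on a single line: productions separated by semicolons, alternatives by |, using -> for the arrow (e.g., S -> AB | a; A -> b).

S -> b | c | SP | bK; K -> bc | Pbb; P -> b | SP

Unit productions: S->P.
Unit pairs (A ⇒* B via units): (S,P).
S: inherits non-unit rules of {P, S} → SP | b | bK | c.
K: inherits non-unit rules of {K} → Pbb | bc.
P: inherits non-unit rules of {P} → SP | b.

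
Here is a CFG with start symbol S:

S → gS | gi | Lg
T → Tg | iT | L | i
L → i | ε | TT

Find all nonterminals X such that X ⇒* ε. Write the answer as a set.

Directly nullable (have an ε-rule): {L}.
T is nullable via T -> L (every symbol on the right is already known nullable).
Not nullable: S — each has a terminal in every rule's right-hand side or depends on a non-nullable symbol.

{L, T}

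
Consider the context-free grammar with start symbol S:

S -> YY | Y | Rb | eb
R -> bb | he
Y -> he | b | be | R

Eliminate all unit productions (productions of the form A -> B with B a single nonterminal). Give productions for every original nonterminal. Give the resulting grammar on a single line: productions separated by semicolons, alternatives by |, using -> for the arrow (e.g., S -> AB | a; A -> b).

Unit productions: S->Y, Y->R.
Unit pairs (A ⇒* B via units): (S,R), (S,Y), (Y,R).
S: inherits non-unit rules of {R, S, Y} → Rb | YY | b | bb | be | eb | he.
R: inherits non-unit rules of {R} → bb | he.
Y: inherits non-unit rules of {R, Y} → b | bb | be | he.

S -> b | Rb | YY | bb | be | eb | he; R -> bb | he; Y -> b | bb | be | he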